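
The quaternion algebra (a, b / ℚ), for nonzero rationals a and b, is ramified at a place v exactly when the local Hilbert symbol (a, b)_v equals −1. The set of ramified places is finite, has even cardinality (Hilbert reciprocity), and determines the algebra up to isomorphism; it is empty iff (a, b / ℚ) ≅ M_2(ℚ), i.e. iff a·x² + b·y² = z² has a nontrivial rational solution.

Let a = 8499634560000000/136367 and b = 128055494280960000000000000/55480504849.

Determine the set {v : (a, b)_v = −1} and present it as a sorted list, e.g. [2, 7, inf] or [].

Mod squares: a ≡ 37710570, b ≡ 8815. Check v ∈ {∞, 2, 3, 5, 7, 11, 19, 23, 31, 41, 43}.
v=41: a=41^1·(≡35), b=41^1·(≡2) mod 41; (35|41)=-1, (2|41)=+1; (−1)^{1·1·20}·(-1)^1·(+1)^1 = -1.
v=19: a=19^0·(≡5), b=19^-2·(≡13) mod 19; (5|19)=+1, (13|19)=-1; (−1)^{0·-2·9}·(+1)^-2·(-1)^0 = +1.
v=23: a=23^-1·(≡13), b=23^-2·(≡16) mod 23; (13|23)=+1, (16|23)=+1; (−1)^{-1·-2·11}·(+1)^-2·(+1)^-1 = +1.
v=5: a=5^7·(≡4), b=5^13·(≡3) mod 5; (4|5)=+1, (3|5)=-1; (−1)^{7·13·2}·(+1)^13·(-1)^7 = -1.
v=31: a=31^1·(≡3), b=31^2·(≡11) mod 31; (3|31)=-1, (11|31)=-1; (−1)^{1·2·15}·(-1)^2·(-1)^1 = -1.
v=3: a=3^5·(≡1), b=3^10·(≡1) mod 3; (1|3)=+1, (1|3)=+1; (−1)^{5·10·1}·(+1)^10·(+1)^5 = +1.
v=11: a=11^-2·(≡2), b=11^-2·(≡3) mod 11; (2|11)=-1, (3|11)=+1; (−1)^{-2·-2·5}·(-1)^-2·(+1)^-2 = +1.
v=∞: 37710570 > 0 and 8815 > 0  ⇒  (a,b)_∞ = +1.
v=7: a=7^-2·(≡1), b=7^-4·(≡2) mod 7; (1|7)=+1, (2|7)=+1; (−1)^{-2·-4·3}·(+1)^-4·(+1)^-2 = +1.
v=2: v_2(a)=13, v_2(b)=20; units ≡ 5, 7 (mod 8); ε·ε+αω+βω = 0·1+13·0+20·1 ≡ 0  ⇒  (a,b)_2 = +1.
v=43: a=43^1·(≡28), b=43^1·(≡37) mod 43; (28|43)=-1, (37|43)=-1; (−1)^{1·1·21}·(-1)^1·(-1)^1 = -1.
Ram(37710570, 8815) = {5, 31, 41, 43}; no ℚ_5-point on the conic.

[5, 31, 41, 43]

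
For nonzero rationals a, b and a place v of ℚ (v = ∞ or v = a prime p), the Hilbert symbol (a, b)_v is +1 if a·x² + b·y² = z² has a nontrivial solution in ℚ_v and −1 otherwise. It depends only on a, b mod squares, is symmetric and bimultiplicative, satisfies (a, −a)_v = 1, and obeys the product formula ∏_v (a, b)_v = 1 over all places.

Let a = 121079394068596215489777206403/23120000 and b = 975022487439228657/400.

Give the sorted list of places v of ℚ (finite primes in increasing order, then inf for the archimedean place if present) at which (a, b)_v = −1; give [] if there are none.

Mod squares: a ≡ 2629742214, b ≡ 2697. Check v ∈ {∞, 2, 3, 5, 11, 13, 17, 23, 29, 31, 41, 47}.
v=47: a=47^3·(≡41), b=47^2·(≡8) mod 47; (41|47)=-1, (8|47)=+1; (−1)^{3·2·23}·(-1)^2·(+1)^3 = +1.
v=29: a=29^1·(≡24), b=29^1·(≡13) mod 29; (24|29)=+1, (13|29)=+1; (−1)^{1·1·14}·(+1)^1·(+1)^1 = +1.
v=11: a=11^3·(≡7), b=11^2·(≡6) mod 11; (7|11)=-1, (6|11)=-1; (−1)^{3·2·5}·(-1)^2·(-1)^3 = -1.
v=23: a=23^3·(≡17), b=23^2·(≡1) mod 23; (17|23)=-1, (1|23)=+1; (−1)^{3·2·11}·(-1)^2·(+1)^3 = +1.
v=31: a=31^1·(≡16), b=31^1·(≡20) mod 31; (16|31)=+1, (20|31)=+1; (−1)^{1·1·15}·(+1)^1·(+1)^1 = -1.
v=3: a=3^19·(≡1), b=3^3·(≡2) mod 3; (1|3)=+1, (2|3)=-1; (−1)^{19·3·1}·(+1)^3·(-1)^19 = +1.
v=17: a=17^-2·(≡9), b=17^0·(≡14) mod 17; (9|17)=+1, (14|17)=-1; (−1)^{-2·0·8}·(+1)^0·(-1)^-2 = +1.
v=13: a=13^0·(≡5), b=13^2·(≡5) mod 13; (5|13)=-1, (5|13)=-1; (−1)^{0·2·6}·(-1)^2·(-1)^0 = +1.
v=∞: 2629742214 > 0 and 2697 > 0  ⇒  (a,b)_∞ = +1.
v=2: v_2(a)=-7, v_2(b)=-4; units ≡ 3, 1 (mod 8); ε·ε+αω+βω = 1·0+-7·0+-4·1 ≡ 0  ⇒  (a,b)_2 = +1.
v=41: a=41^3·(≡16), b=41^2·(≡20) mod 41; (16|41)=+1, (20|41)=+1; (−1)^{3·2·20}·(+1)^2·(+1)^3 = +1.
v=5: a=5^-4·(≡4), b=5^-2·(≡2) mod 5; (4|5)=+1, (2|5)=-1; (−1)^{-4·-2·2}·(+1)^-2·(-1)^-4 = +1.
Ram(2629742214, 2697) = {11, 31}; no ℚ_11-point on the conic.

[11, 31]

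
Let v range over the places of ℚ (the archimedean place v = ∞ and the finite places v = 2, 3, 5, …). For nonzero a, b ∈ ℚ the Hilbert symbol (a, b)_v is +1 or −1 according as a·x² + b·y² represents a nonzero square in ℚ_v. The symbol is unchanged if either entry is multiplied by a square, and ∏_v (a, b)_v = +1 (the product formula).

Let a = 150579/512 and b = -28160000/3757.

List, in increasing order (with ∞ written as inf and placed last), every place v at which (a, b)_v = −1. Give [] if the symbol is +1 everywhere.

[]

(a, b) ≡ (22, -143) mod (ℚ^×)²; places V = {2, 3, 5, 11, 13, 17, ∞}.
(a,b)_11: α=1, u≡10; β=1, v≡5 (mod 11); (10|11)=-1, (5|11)=+1; sign (−1)^1·-1^1·+1^1 = +1.
(a,b)_∞: sgn(22)=+, sgn(-143)=−, so +1.
(a,b)_5: α=0, u≡2; β=4, v≡2 (mod 5); (2|5)=-1, (2|5)=-1; sign (−1)^0·-1^4·-1^0 = +1.
(a,b)_3: α=4, u≡1; β=0, v≡1 (mod 3); (1|3)=+1, (1|3)=+1; sign (−1)^0·+1^0·+1^4 = +1.
(a,b)_17: α=0, u≡5; β=-2, v≡11 (mod 17); (5|17)=-1, (11|17)=-1; sign (−1)^0·-1^-2·-1^0 = +1.
(a,b)_2: α=-9, β=12; u≡3, v≡1 (mod 8); ε(u)ε(v)=1·0, αω(v)=-9·0, βω(u)=12·1; sum ≡ 0  ⇒  +1.
(a,b)_13: α=2, u≡4; β=-1, v≡5 (mod 13); (4|13)=+1, (5|13)=-1; sign (−1)^0·+1^-1·-1^2 = +1.
Ram(a, b) = ∅: the form 22·x² + -143·y² − z² is isotropic over every ℚ_v, so by Hasse–Minkowski it is isotropic over ℚ.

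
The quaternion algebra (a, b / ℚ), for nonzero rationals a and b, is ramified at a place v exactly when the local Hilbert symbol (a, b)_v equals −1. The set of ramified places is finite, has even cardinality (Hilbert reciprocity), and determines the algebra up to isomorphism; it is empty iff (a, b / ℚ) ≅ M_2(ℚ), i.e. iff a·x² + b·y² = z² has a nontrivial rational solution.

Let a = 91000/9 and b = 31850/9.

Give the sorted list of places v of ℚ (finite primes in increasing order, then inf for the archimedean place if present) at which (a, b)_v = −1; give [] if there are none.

Mod squares: a ≡ 910, b ≡ 26. Check v ∈ {∞, 2, 3, 5, 7, 13}.
v=5: a=5^3·(≡2), b=5^2·(≡1) mod 5; (2|5)=-1, (1|5)=+1; (−1)^{3·2·2}·(-1)^2·(+1)^3 = +1.
v=7: a=7^1·(≡4), b=7^2·(≡3) mod 7; (4|7)=+1, (3|7)=-1; (−1)^{1·2·3}·(+1)^2·(-1)^1 = -1.
v=3: a=3^-2·(≡1), b=3^-2·(≡2) mod 3; (1|3)=+1, (2|3)=-1; (−1)^{-2·-2·1}·(+1)^-2·(-1)^-2 = +1.
v=∞: 910 > 0 and 26 > 0  ⇒  (a,b)_∞ = +1.
v=2: v_2(a)=3, v_2(b)=1; units ≡ 7, 5 (mod 8); ε·ε+αω+βω = 1·0+3·1+1·0 ≡ 1  ⇒  (a,b)_2 = -1.
v=13: a=13^1·(≡5), b=13^1·(≡5) mod 13; (5|13)=-1, (5|13)=-1; (−1)^{1·1·6}·(-1)^1·(-1)^1 = +1.
(910, 26 / ℚ) ramifies at {2, 7}: a division algebra.

[2, 7]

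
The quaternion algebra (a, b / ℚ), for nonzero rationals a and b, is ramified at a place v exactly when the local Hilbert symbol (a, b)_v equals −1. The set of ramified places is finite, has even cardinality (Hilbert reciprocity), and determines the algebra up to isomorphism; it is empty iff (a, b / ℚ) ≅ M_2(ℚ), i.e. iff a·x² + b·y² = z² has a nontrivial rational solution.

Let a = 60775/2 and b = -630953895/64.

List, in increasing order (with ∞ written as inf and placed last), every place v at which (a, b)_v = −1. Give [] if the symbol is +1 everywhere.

(a, b) ≡ (4862, -255) mod (ℚ^×)²; places V = {2, 3, 5, 11, 13, 17, ∞}.
(a,b)_3: α=0, u≡2; β=1, v≡2 (mod 3); (2|3)=-1, (2|3)=-1; sign (−1)^0·-1^1·-1^0 = -1.
(a,b)_11: α=1, u≡7; β=4, v≡4 (mod 11); (7|11)=-1, (4|11)=+1; sign (−1)^0·-1^4·+1^1 = +1.
(a,b)_∞: sgn(4862)=+, sgn(-255)=−, so +1.
(a,b)_17: α=1, u≡11; β=1, v≡2 (mod 17); (11|17)=-1, (2|17)=+1; sign (−1)^0·-1^1·+1^1 = -1.
(a,b)_13: α=1, u≡4; β=2, v≡11 (mod 13); (4|13)=+1, (11|13)=-1; sign (−1)^0·+1^2·-1^1 = -1.
(a,b)_5: α=2, u≡3; β=1, v≡4 (mod 5); (3|5)=-1, (4|5)=+1; sign (−1)^0·-1^1·+1^2 = -1.
(a,b)_2: α=-1, β=-6; u≡7, v≡1 (mod 8); ε(u)ε(v)=1·0, αω(v)=-1·0, βω(u)=-6·0; sum ≡ 0  ⇒  +1.
|Ram(4862, -255)| = 4, even; anisotropic at {3, 5, 13, 17}.

[3, 5, 13, 17]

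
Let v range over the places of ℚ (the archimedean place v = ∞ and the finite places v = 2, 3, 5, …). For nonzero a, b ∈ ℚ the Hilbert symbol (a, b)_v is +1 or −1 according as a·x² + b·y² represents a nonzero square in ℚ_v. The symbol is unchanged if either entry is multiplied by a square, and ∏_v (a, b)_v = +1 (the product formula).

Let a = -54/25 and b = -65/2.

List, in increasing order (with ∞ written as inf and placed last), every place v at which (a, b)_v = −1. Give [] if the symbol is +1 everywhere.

[2, 3, 13, inf]

Mod squares: a ≡ -6, b ≡ -130. Check v ∈ {∞, 2, 3, 5, 13}.
v=∞: -6 < 0 and -130 < 0  ⇒  (a,b)_∞ = -1.
v=3: a=3^3·(≡1), b=3^0·(≡2) mod 3; (1|3)=+1, (2|3)=-1; (−1)^{3·0·1}·(+1)^0·(-1)^3 = -1.
v=2: v_2(a)=1, v_2(b)=-1; units ≡ 5, 7 (mod 8); ε·ε+αω+βω = 0·1+1·0+-1·1 ≡ 1  ⇒  (a,b)_2 = -1.
v=5: a=5^-2·(≡1), b=5^1·(≡1) mod 5; (1|5)=+1, (1|5)=+1; (−1)^{-2·1·2}·(+1)^1·(+1)^-2 = +1.
v=13: a=13^0·(≡2), b=13^1·(≡4) mod 13; (2|13)=-1, (4|13)=+1; (−1)^{0·1·6}·(-1)^1·(+1)^0 = -1.
|Ram(-6, -130)| = 4, even; anisotropic at {2, 3, 13, ∞}.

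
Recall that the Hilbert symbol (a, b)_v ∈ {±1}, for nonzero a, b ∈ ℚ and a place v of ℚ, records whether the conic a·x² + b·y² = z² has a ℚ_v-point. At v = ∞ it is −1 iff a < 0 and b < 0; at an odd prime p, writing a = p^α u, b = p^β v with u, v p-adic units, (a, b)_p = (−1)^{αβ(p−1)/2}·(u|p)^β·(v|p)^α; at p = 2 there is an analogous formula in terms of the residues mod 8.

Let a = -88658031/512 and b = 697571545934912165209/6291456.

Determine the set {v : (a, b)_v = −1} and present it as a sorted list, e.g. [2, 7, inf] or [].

(a, b) ≡ (-1465422, 39606) mod (ℚ^×)²; places V = {2, 3, 7, 11, 23, 37, 41, ∞}.
(a,b)_41: α=1, u≡20; β=3, v≡2 (mod 41); (20|41)=+1, (2|41)=+1; sign (−1)^0·+1^3·+1^1 = +1.
(a,b)_∞: sgn(-1465422)=−, sgn(39606)=+, so +1.
(a,b)_7: α=1, u≡3; β=3, v≡1 (mod 7); (3|7)=-1, (1|7)=+1; sign (−1)^1·-1^3·+1^1 = +1.
(a,b)_37: α=1, u≡1; β=2, v≡12 (mod 37); (1|37)=+1, (12|37)=+1; sign (−1)^0·+1^2·+1^1 = +1.
(a,b)_11: α=2, u≡9; β=6, v≡10 (mod 11); (9|11)=+1, (10|11)=-1; sign (−1)^0·+1^6·-1^2 = +1.
(a,b)_2: α=-9, β=-21; u≡1, v≡3 (mod 8); ε(u)ε(v)=0·1, αω(v)=-9·1, βω(u)=-21·0; sum ≡ 1  ⇒  -1.
(a,b)_3: α=1, u≡1; β=-1, v≡2 (mod 3); (1|3)=+1, (2|3)=-1; sign (−1)^1·+1^-1·-1^1 = +1.
(a,b)_23: α=1, u≡21; β=3, v≡14 (mod 23); (21|23)=-1, (14|23)=-1; sign (−1)^1·-1^3·-1^1 = -1.
(-1465422, 39606 / ℚ) ramifies at {2, 23}: a division algebra.

[2, 23]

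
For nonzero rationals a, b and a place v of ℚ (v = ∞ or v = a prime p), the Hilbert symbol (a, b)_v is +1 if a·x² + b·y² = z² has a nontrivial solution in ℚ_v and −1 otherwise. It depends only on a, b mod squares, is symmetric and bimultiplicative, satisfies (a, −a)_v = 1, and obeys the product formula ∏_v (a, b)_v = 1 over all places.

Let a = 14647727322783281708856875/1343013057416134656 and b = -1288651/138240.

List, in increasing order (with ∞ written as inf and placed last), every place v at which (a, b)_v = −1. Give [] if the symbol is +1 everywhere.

Mod squares: a ≡ 66, b ≡ -1365. Check v ∈ {∞, 2, 3, 5, 7, 11, 13, 17, 23, 31, 43}.
v=5: a=5^4·(≡1), b=5^-1·(≡3) mod 5; (1|5)=+1, (3|5)=-1; (−1)^{4·-1·2}·(+1)^-1·(-1)^4 = +1.
v=3: a=3^-9·(≡1), b=3^-3·(≡1) mod 3; (1|3)=+1, (1|3)=+1; (−1)^{-9·-3·1}·(+1)^-3·(+1)^-9 = -1.
v=17: a=17^6·(≡9), b=17^2·(≡14) mod 17; (9|17)=+1, (14|17)=-1; (−1)^{6·2·8}·(+1)^2·(-1)^6 = +1.
v=7: a=7^10·(≡6), b=7^3·(≡4) mod 7; (6|7)=-1, (4|7)=+1; (−1)^{10·3·3}·(-1)^3·(+1)^10 = -1.
v=13: a=13^2·(≡9), b=13^1·(≡1) mod 13; (9|13)=+1, (1|13)=+1; (−1)^{2·1·6}·(+1)^1·(+1)^2 = +1.
v=31: a=31^-2·(≡10), b=31^0·(≡13) mod 31; (10|31)=+1, (13|31)=-1; (−1)^{-2·0·15}·(+1)^0·(-1)^-2 = +1.
v=43: a=43^2·(≡35), b=43^0·(≡14) mod 43; (35|43)=+1, (14|43)=+1; (−1)^{2·0·21}·(+1)^0·(+1)^2 = +1.
v=2: v_2(a)=-27, v_2(b)=-10; units ≡ 1, 3 (mod 8); ε·ε+αω+βω = 0·1+-27·1+-10·0 ≡ 1  ⇒  (a,b)_2 = -1.
v=∞: 66 > 0 and -1365 < 0  ⇒  (a,b)_∞ = +1.
v=23: a=23^-2·(≡17), b=23^0·(≡20) mod 23; (17|23)=-1, (20|23)=-1; (−1)^{-2·0·11}·(-1)^0·(-1)^-2 = +1.
v=11: a=11^1·(≡2), b=11^0·(≡7) mod 11; (2|11)=-1, (7|11)=-1; (−1)^{1·0·5}·(-1)^0·(-1)^1 = -1.
(66, -1365 / ℚ) ramifies at {2, 3, 7, 11}: a division algebra.

[2, 3, 7, 11]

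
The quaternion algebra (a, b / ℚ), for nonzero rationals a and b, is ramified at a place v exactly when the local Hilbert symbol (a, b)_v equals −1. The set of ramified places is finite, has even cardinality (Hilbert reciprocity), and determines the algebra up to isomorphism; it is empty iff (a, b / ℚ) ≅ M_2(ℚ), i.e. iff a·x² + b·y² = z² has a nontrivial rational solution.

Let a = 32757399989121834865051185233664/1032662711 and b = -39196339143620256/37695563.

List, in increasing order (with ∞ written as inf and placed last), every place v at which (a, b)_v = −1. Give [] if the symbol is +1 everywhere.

[29, 37, 41, 53]

Mod squares: a ≡ 700321, b ≡ -88601902. Check v ∈ {∞, 2, 3, 13, 19, 23, 29, 31, 37, 41, 43, 53}.
v=3: a=3^14·(≡1), b=3^8·(≡2) mod 3; (1|3)=+1, (2|3)=-1; (−1)^{14·8·1}·(+1)^8·(-1)^14 = +1.
v=29: a=29^-1·(≡18), b=29^-1·(≡4) mod 29; (18|29)=-1, (4|29)=+1; (−1)^{-1·-1·14}·(-1)^-1·(+1)^-1 = -1.
v=∞: 700321 > 0 and -88601902 < 0  ⇒  (a,b)_∞ = +1.
v=41: a=41^3·(≡21), b=41^1·(≡12) mod 41; (21|41)=+1, (12|41)=-1; (−1)^{3·1·20}·(+1)^1·(-1)^3 = -1.
v=13: a=13^6·(≡8), b=13^2·(≡4) mod 13; (8|13)=-1, (4|13)=+1; (−1)^{6·2·6}·(-1)^2·(+1)^6 = +1.
v=19: a=19^-1·(≡12), b=19^-1·(≡4) mod 19; (12|19)=-1, (4|19)=+1; (−1)^{-1·-1·9}·(-1)^-1·(+1)^-1 = +1.
v=23: a=23^0·(≡10), b=23^2·(≡2) mod 23; (10|23)=-1, (2|23)=+1; (−1)^{0·2·11}·(-1)^2·(+1)^0 = +1.
v=2: v_2(a)=8, v_2(b)=5; units ≡ 1, 1 (mod 8); ε·ε+αω+βω = 0·0+8·0+5·0 ≡ 0  ⇒  (a,b)_2 = +1.
v=43: a=43^0·(≡17), b=43^-2·(≡5) mod 43; (17|43)=+1, (5|43)=-1; (−1)^{0·-2·21}·(+1)^-2·(-1)^0 = +1.
v=31: a=31^5·(≡6), b=31^2·(≡2) mod 31; (6|31)=-1, (2|31)=+1; (−1)^{5·2·15}·(-1)^2·(+1)^5 = +1.
v=53: a=53^2·(≡12), b=53^1·(≡23) mod 53; (12|53)=-1, (23|53)=-1; (−1)^{2·1·26}·(-1)^1·(-1)^2 = -1.
v=37: a=37^-4·(≡31), b=37^-1·(≡18) mod 37; (31|37)=-1, (18|37)=-1; (−1)^{-4·-1·18}·(-1)^-1·(-1)^-4 = -1.
Ram(700321, -88601902) = {29, 37, 41, 53}; no ℚ_29-point on the conic.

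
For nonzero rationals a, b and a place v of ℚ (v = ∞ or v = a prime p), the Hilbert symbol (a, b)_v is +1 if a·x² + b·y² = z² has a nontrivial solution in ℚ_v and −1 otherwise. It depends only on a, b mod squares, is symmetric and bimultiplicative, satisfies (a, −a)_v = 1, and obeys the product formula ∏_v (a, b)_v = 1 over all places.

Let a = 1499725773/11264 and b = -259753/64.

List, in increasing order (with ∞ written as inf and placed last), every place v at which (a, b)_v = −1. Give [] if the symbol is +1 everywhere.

(a, b) ≡ (133903, -1537) mod (ℚ^×)²; places V = {2, 3, 7, 11, 13, 29, 37, 47, 53, ∞}.
(a,b)_29: α=0, u≡2; β=1, v≡20 (mod 29); (2|29)=-1, (20|29)=+1; sign (−1)^0·-1^1·+1^0 = -1.
(a,b)_13: α=2, u≡3; β=2, v≡3 (mod 13); (3|13)=+1, (3|13)=+1; sign (−1)^0·+1^2·+1^2 = +1.
(a,b)_3: α=6, u≡1; β=0, v≡2 (mod 3); (1|3)=+1, (2|3)=-1; sign (−1)^0·+1^0·-1^6 = +1.
(a,b)_47: α=1, u≡26; β=0, v≡12 (mod 47); (26|47)=-1, (12|47)=+1; sign (−1)^0·-1^0·+1^1 = +1.
(a,b)_53: α=0, u≡7; β=1, v≡17 (mod 53); (7|53)=+1, (17|53)=+1; sign (−1)^0·+1^1·+1^0 = +1.
(a,b)_37: α=1, u≡30; β=0, v≡5 (mod 37); (30|37)=+1, (5|37)=-1; sign (−1)^0·+1^0·-1^1 = -1.
(a,b)_∞: sgn(133903)=+, sgn(-1537)=−, so +1.
(a,b)_2: α=-10, β=-6; u≡7, v≡7 (mod 8); ε(u)ε(v)=1·1, αω(v)=-10·0, βω(u)=-6·0; sum ≡ 1  ⇒  -1.
(a,b)_7: α=1, u≡3; β=0, v≡3 (mod 7); (3|7)=-1, (3|7)=-1; sign (−1)^0·-1^0·-1^1 = -1.
(a,b)_11: α=-1, u≡7; β=0, v≡5 (mod 11); (7|11)=-1, (5|11)=+1; sign (−1)^0·-1^0·+1^-1 = +1.
|Ram(133903, -1537)| = 4, even; anisotropic at {2, 7, 29, 37}.

[2, 7, 29, 37]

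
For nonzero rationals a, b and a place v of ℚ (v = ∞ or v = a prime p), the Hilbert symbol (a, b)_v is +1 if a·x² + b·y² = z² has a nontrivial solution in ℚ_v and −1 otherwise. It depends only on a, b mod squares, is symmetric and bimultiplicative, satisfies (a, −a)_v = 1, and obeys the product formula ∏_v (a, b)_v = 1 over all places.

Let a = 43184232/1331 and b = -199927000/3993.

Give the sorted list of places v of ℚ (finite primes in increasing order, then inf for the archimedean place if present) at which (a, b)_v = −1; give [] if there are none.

[2, 3, 5, 7]

Mod squares: a ≡ 462, b ≡ -2310. Check v ∈ {∞, 2, 3, 5, 7, 11, 13}.
v=3: a=3^3·(≡1), b=3^-1·(≡1) mod 3; (1|3)=+1, (1|3)=+1; (−1)^{3·-1·1}·(+1)^-1·(+1)^3 = -1.
v=2: v_2(a)=3, v_2(b)=3; units ≡ 7, 5 (mod 8); ε·ε+αω+βω = 1·0+3·1+3·0 ≡ 1  ⇒  (a,b)_2 = -1.
v=7: a=7^1·(≡6), b=7^1·(≡5) mod 7; (6|7)=-1, (5|7)=-1; (−1)^{1·1·3}·(-1)^1·(-1)^1 = -1.
v=13: a=13^4·(≡6), b=13^4·(≡10) mod 13; (6|13)=-1, (10|13)=+1; (−1)^{4·4·6}·(-1)^4·(+1)^4 = +1.
v=5: a=5^0·(≡2), b=5^3·(≡3) mod 5; (2|5)=-1, (3|5)=-1; (−1)^{0·3·2}·(-1)^3·(-1)^0 = -1.
v=∞: 462 > 0 and -2310 < 0  ⇒  (a,b)_∞ = +1.
v=11: a=11^-3·(≡3), b=11^-3·(≡8) mod 11; (3|11)=+1, (8|11)=-1; (−1)^{-3·-3·5}·(+1)^-3·(-1)^-3 = +1.
(462, -2310 / ℚ) ramifies at {2, 3, 5, 7}: a division algebra.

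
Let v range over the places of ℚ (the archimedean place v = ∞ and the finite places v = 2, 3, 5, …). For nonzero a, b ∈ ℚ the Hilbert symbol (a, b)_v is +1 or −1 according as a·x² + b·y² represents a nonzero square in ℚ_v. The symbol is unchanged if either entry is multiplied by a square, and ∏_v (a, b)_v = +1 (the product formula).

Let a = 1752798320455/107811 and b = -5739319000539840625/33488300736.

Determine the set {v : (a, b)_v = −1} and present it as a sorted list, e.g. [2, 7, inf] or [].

[29, 31]

Mod squares: a ≡ 49445, b ≡ -1595. Check v ∈ {∞, 2, 3, 5, 7, 11, 13, 19, 29, 31}.
v=11: a=11^-3·(≡7), b=11^-5·(≡1) mod 11; (7|11)=-1, (1|11)=+1; (−1)^{-3·-5·5}·(-1)^-5·(+1)^-3 = +1.
v=∞: 49445 > 0 and -1595 < 0  ⇒  (a,b)_∞ = +1.
v=2: v_2(a)=0, v_2(b)=-6; units ≡ 5, 5 (mod 8); ε·ε+αω+βω = 0·0+0·1+-6·1 ≡ 0  ⇒  (a,b)_2 = +1.
v=31: a=31^3·(≡1), b=31^4·(≡13) mod 31; (1|31)=+1, (13|31)=-1; (−1)^{3·4·15}·(+1)^4·(-1)^3 = -1.
v=19: a=19^0·(≡7), b=19^-2·(≡17) mod 19; (7|19)=+1, (17|19)=+1; (−1)^{0·-2·9}·(+1)^-2·(+1)^0 = +1.
v=3: a=3^-4·(≡2), b=3^-2·(≡1) mod 3; (2|3)=-1, (1|3)=+1; (−1)^{-4·-2·1}·(-1)^-2·(+1)^-4 = +1.
v=5: a=5^1·(≡1), b=5^5·(≡1) mod 5; (1|5)=+1, (1|5)=+1; (−1)^{1·5·2}·(+1)^5·(+1)^1 = +1.
v=29: a=29^1·(≡28), b=29^1·(≡3) mod 29; (28|29)=+1, (3|29)=-1; (−1)^{1·1·14}·(+1)^1·(-1)^1 = -1.
v=7: a=7^4·(≡4), b=7^4·(≡1) mod 7; (4|7)=+1, (1|7)=+1; (−1)^{4·4·3}·(+1)^4·(+1)^4 = +1.
v=13: a=13^2·(≡7), b=13^4·(≡3) mod 13; (7|13)=-1, (3|13)=+1; (−1)^{2·4·6}·(-1)^4·(+1)^2 = +1.
|Ram(49445, -1595)| = 2, even; anisotropic at {29, 31}.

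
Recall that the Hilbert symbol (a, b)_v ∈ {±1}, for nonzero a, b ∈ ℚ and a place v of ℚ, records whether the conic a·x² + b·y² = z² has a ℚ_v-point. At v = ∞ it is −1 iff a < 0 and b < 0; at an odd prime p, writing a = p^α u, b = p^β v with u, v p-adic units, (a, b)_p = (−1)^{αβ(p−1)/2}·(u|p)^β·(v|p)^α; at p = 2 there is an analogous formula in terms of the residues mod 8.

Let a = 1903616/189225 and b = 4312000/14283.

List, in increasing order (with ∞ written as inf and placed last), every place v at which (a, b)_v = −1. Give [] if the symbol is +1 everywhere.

[3, 11]

Mod squares: a ≡ 11, b ≡ 165. Check v ∈ {∞, 2, 3, 5, 7, 11, 13, 23, 29}.
v=13: a=13^2·(≡11), b=13^0·(≡12) mod 13; (11|13)=-1, (12|13)=+1; (−1)^{2·0·6}·(-1)^0·(+1)^2 = +1.
v=5: a=5^-2·(≡4), b=5^3·(≡2) mod 5; (4|5)=+1, (2|5)=-1; (−1)^{-2·3·2}·(+1)^3·(-1)^-2 = +1.
v=29: a=29^-2·(≡21), b=29^0·(≡9) mod 29; (21|29)=-1, (9|29)=+1; (−1)^{-2·0·14}·(-1)^0·(+1)^-2 = +1.
v=7: a=7^0·(≡1), b=7^2·(≡1) mod 7; (1|7)=+1, (1|7)=+1; (−1)^{0·2·3}·(+1)^2·(+1)^0 = +1.
v=11: a=11^1·(≡5), b=11^1·(≡3) mod 11; (5|11)=+1, (3|11)=+1; (−1)^{1·1·5}·(+1)^1·(+1)^1 = -1.
v=3: a=3^-2·(≡2), b=3^-3·(≡1) mod 3; (2|3)=-1, (1|3)=+1; (−1)^{-2·-3·1}·(-1)^-3·(+1)^-2 = -1.
v=∞: 11 > 0 and 165 > 0  ⇒  (a,b)_∞ = +1.
v=23: a=23^0·(≡11), b=23^-2·(≡13) mod 23; (11|23)=-1, (13|23)=+1; (−1)^{0·-2·11}·(-1)^-2·(+1)^0 = +1.
v=2: v_2(a)=10, v_2(b)=6; units ≡ 3, 5 (mod 8); ε·ε+αω+βω = 1·0+10·1+6·1 ≡ 0  ⇒  (a,b)_2 = +1.
|Ram(11, 165)| = 2, even; anisotropic at {3, 11}.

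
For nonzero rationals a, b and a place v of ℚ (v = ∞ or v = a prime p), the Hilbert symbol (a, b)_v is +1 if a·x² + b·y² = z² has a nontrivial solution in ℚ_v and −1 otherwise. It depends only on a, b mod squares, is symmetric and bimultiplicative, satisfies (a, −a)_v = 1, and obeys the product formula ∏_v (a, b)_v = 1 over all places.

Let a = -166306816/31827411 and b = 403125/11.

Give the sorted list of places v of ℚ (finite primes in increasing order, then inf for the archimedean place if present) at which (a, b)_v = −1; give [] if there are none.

[11, 43]

Mod squares: a ≡ -11, b ≡ 7095. Check v ∈ {∞, 2, 3, 5, 7, 11, 13, 31, 43}.
v=5: a=5^0·(≡4), b=5^5·(≡4) mod 5; (4|5)=+1, (4|5)=+1; (−1)^{0·5·2}·(+1)^5·(+1)^0 = +1.
v=7: a=7^-2·(≡5), b=7^0·(≡4) mod 7; (5|7)=-1, (4|7)=+1; (−1)^{-2·0·3}·(-1)^0·(+1)^-2 = +1.
v=11: a=11^-1·(≡10), b=11^-1·(≡8) mod 11; (10|11)=-1, (8|11)=-1; (−1)^{-1·-1·5}·(-1)^-1·(-1)^-1 = -1.
v=13: a=13^2·(≡2), b=13^0·(≡9) mod 13; (2|13)=-1, (9|13)=+1; (−1)^{2·0·6}·(-1)^0·(+1)^2 = +1.
v=43: a=43^0·(≡19), b=43^1·(≡4) mod 43; (19|43)=-1, (4|43)=+1; (−1)^{0·1·21}·(-1)^1·(+1)^0 = -1.
v=2: v_2(a)=10, v_2(b)=0; units ≡ 5, 7 (mod 8); ε·ε+αω+βω = 0·1+10·0+0·1 ≡ 0  ⇒  (a,b)_2 = +1.
v=∞: -11 < 0 and 7095 > 0  ⇒  (a,b)_∞ = +1.
v=3: a=3^-10·(≡1), b=3^1·(≡1) mod 3; (1|3)=+1, (1|3)=+1; (−1)^{-10·1·1}·(+1)^1·(+1)^-10 = +1.
v=31: a=31^2·(≡20), b=31^0·(≡17) mod 31; (20|31)=+1, (17|31)=-1; (−1)^{2·0·15}·(+1)^0·(-1)^2 = +1.
|Ram(-11, 7095)| = 2, even; anisotropic at {11, 43}.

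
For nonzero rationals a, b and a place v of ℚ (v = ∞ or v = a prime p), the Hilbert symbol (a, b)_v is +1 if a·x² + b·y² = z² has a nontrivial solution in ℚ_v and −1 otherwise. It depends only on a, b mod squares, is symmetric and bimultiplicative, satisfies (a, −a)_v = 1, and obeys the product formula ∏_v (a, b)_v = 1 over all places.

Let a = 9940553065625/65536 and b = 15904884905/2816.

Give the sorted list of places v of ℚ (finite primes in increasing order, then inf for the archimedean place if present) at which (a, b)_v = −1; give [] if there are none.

[7, 11, 13, 17]

(a, b) ≡ (177905, 1956955) mod (ℚ^×)²; places V = {2, 5, 7, 11, 13, 17, 23, ∞}.
(a,b)_∞: sgn(177905)=+, sgn(1956955)=+, so +1.
(a,b)_2: α=-16, β=-8; u≡1, v≡3 (mod 8); ε(u)ε(v)=0·1, αω(v)=-16·1, βω(u)=-8·0; sum ≡ 0  ⇒  +1.
(a,b)_13: α=3, u≡1; β=3, v≡2 (mod 13); (1|13)=+1, (2|13)=-1; sign (−1)^0·+1^3·-1^3 = -1.
(a,b)_5: α=5, u≡1; β=1, v≡1 (mod 5); (1|5)=+1, (1|5)=+1; sign (−1)^0·+1^1·+1^5 = +1.
(a,b)_11: α=0, u≡8; β=-1, v≡10 (mod 11); (8|11)=-1, (10|11)=-1; sign (−1)^0·-1^-1·-1^0 = -1.
(a,b)_17: α=1, u≡12; β=1, v≡9 (mod 17); (12|17)=-1, (9|17)=+1; sign (−1)^0·-1^1·+1^1 = -1.
(a,b)_23: α=3, u≡7; β=3, v≡1 (mod 23); (7|23)=-1, (1|23)=+1; sign (−1)^1·-1^3·+1^3 = +1.
(a,b)_7: α=1, u≡6; β=1, v≡3 (mod 7); (6|7)=-1, (3|7)=-1; sign (−1)^1·-1^1·-1^1 = -1.
(177905, 1956955 / ℚ) ramifies at {7, 11, 13, 17}: a division algebra.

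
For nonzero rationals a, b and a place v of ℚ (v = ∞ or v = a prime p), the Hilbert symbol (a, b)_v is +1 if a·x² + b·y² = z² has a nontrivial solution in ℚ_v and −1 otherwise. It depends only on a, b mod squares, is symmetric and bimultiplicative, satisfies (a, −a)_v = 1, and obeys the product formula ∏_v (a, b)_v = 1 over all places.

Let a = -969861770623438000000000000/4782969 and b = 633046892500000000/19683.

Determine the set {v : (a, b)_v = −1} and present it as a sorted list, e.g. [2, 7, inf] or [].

[3, 11]

(a, b) ≡ (-12958, 17391) mod (ℚ^×)²; places V = {2, 3, 5, 7, 11, 17, 19, 31, ∞}.
(a,b)_11: α=5, u≡2; β=3, v≡7 (mod 11); (2|11)=-1, (7|11)=-1; sign (−1)^1·-1^3·-1^5 = -1.
(a,b)_3: α=-14, u≡2; β=-9, v≡1 (mod 3); (2|3)=-1, (1|3)=+1; sign (−1)^0·-1^-9·+1^-14 = -1.
(a,b)_31: α=1, u≡1; β=1, v≡22 (mod 31); (1|31)=+1, (22|31)=-1; sign (−1)^1·+1^1·-1^1 = +1.
(a,b)_∞: sgn(-12958)=−, sgn(17391)=+, so +1.
(a,b)_2: α=13, β=8; u≡1, v≡7 (mod 8); ε(u)ε(v)=0·1, αω(v)=13·0, βω(u)=8·0; sum ≡ 0  ⇒  +1.
(a,b)_19: α=3, u≡3; β=2, v≡16 (mod 19); (3|19)=-1, (16|19)=+1; sign (−1)^0·-1^2·+1^3 = +1.
(a,b)_5: α=12, u≡3; β=10, v≡4 (mod 5); (3|5)=-1, (4|5)=+1; sign (−1)^0·-1^10·+1^12 = +1.
(a,b)_7: α=2, u≡5; β=0, v≡6 (mod 7); (5|7)=-1, (6|7)=-1; sign (−1)^0·-1^0·-1^2 = +1.
(a,b)_17: α=2, u≡16; β=1, v≡10 (mod 17); (16|17)=+1, (10|17)=-1; sign (−1)^0·+1^1·-1^2 = +1.
|Ram(-12958, 17391)| = 2, even; anisotropic at {3, 11}.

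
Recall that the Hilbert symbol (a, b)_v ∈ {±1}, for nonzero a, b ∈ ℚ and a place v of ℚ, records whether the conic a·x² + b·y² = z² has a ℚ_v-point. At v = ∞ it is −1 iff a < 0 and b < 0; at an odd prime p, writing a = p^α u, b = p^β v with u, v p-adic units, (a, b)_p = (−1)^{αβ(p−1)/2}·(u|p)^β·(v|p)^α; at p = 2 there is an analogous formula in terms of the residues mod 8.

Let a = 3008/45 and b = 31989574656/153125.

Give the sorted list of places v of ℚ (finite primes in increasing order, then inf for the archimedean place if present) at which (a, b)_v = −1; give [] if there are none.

Mod squares: a ≡ 235, b ≡ 102695. Check v ∈ {∞, 2, 3, 5, 7, 13, 19, 23, 47}.
v=2: v_2(a)=6, v_2(b)=10; units ≡ 3, 7 (mod 8); ε·ε+αω+βω = 1·1+6·0+10·1 ≡ 1  ⇒  (a,b)_2 = -1.
v=3: a=3^-2·(≡1), b=3^2·(≡2) mod 3; (1|3)=+1, (2|3)=-1; (−1)^{-2·2·1}·(+1)^2·(-1)^-2 = +1.
v=23: a=23^0·(≡5), b=23^1·(≡16) mod 23; (5|23)=-1, (16|23)=+1; (−1)^{0·1·11}·(-1)^1·(+1)^0 = -1.
v=13: a=13^0·(≡3), b=13^2·(≡6) mod 13; (3|13)=+1, (6|13)=-1; (−1)^{0·2·6}·(+1)^2·(-1)^0 = +1.
v=19: a=19^0·(≡9), b=19^1·(≡1) mod 19; (9|19)=+1, (1|19)=+1; (−1)^{0·1·9}·(+1)^1·(+1)^0 = +1.
v=7: a=7^0·(≡4), b=7^-2·(≡6) mod 7; (4|7)=+1, (6|7)=-1; (−1)^{0·-2·3}·(+1)^-2·(-1)^0 = +1.
v=5: a=5^-1·(≡2), b=5^-5·(≡4) mod 5; (2|5)=-1, (4|5)=+1; (−1)^{-1·-5·2}·(-1)^-5·(+1)^-1 = -1.
v=47: a=47^1·(≡15), b=47^1·(≡30) mod 47; (15|47)=-1, (30|47)=-1; (−1)^{1·1·23}·(-1)^1·(-1)^1 = -1.
v=∞: 235 > 0 and 102695 > 0  ⇒  (a,b)_∞ = +1.
|Ram(235, 102695)| = 4, even; anisotropic at {2, 5, 23, 47}.

[2, 5, 23, 47]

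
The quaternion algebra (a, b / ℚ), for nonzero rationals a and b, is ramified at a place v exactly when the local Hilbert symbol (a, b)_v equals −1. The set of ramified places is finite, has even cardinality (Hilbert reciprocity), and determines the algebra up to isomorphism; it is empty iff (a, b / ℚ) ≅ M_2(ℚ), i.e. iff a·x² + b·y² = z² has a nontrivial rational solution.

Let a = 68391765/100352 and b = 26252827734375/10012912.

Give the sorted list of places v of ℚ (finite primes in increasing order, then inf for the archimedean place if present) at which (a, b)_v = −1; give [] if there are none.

[5, 17]

Mod squares: a ≡ 170, b ≡ 2233. Check v ∈ {∞, 2, 3, 5, 7, 11, 13, 17, 23, 29}.
v=3: a=3^2·(≡2), b=3^6·(≡1) mod 3; (2|3)=-1, (1|3)=+1; (−1)^{2·6·1}·(-1)^6·(+1)^2 = +1.
v=7: a=7^-2·(≡2), b=7^-1·(≡4) mod 7; (2|7)=+1, (4|7)=+1; (−1)^{-2·-1·3}·(+1)^-1·(+1)^-2 = +1.
v=13: a=13^2·(≡12), b=13^-2·(≡3) mod 13; (12|13)=+1, (3|13)=+1; (−1)^{2·-2·6}·(+1)^-2·(+1)^2 = +1.
v=2: v_2(a)=-11, v_2(b)=-4; units ≡ 5, 1 (mod 8); ε·ε+αω+βω = 0·0+-11·0+-4·1 ≡ 0  ⇒  (a,b)_2 = +1.
v=17: a=17^1·(≡12), b=17^2·(≡14) mod 17; (12|17)=-1, (14|17)=-1; (−1)^{1·2·8}·(-1)^2·(-1)^1 = -1.
v=23: a=23^2·(≡16), b=23^-2·(≡2) mod 23; (16|23)=+1, (2|23)=+1; (−1)^{2·-2·11}·(+1)^-2·(+1)^2 = +1.
v=∞: 170 > 0 and 2233 > 0  ⇒  (a,b)_∞ = +1.
v=29: a=29^0·(≡9), b=29^1·(≡14) mod 29; (9|29)=+1, (14|29)=-1; (−1)^{0·1·14}·(+1)^1·(-1)^0 = +1.
v=5: a=5^1·(≡4), b=5^8·(≡2) mod 5; (4|5)=+1, (2|5)=-1; (−1)^{1·8·2}·(+1)^8·(-1)^1 = -1.
v=11: a=11^0·(≡9), b=11^1·(≡4) mod 11; (9|11)=+1, (4|11)=+1; (−1)^{0·1·5}·(+1)^1·(+1)^0 = +1.
Ram(170, 2233) = {5, 17}; no ℚ_5-point on the conic.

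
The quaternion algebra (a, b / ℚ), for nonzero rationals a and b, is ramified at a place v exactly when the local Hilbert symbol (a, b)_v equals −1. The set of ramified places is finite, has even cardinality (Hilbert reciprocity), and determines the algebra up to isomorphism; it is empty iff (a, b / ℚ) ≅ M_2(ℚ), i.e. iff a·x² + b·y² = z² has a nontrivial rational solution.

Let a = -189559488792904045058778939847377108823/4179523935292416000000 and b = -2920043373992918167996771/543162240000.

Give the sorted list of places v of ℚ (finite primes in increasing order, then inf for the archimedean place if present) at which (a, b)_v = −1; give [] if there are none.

(a, b) ≡ (-245157, -90321) mod (ℚ^×)²; places V = {2, 3, 5, 7, 11, 17, 19, 23, 31, 43, ∞}.
(a,b)_5: α=-6, u≡3; β=-4, v≡1 (mod 5); (3|5)=-1, (1|5)=+1; sign (−1)^0·-1^-4·+1^-6 = +1.
(a,b)_∞: sgn(-245157)=−, sgn(-90321)=−, so -1.
(a,b)_23: α=7, u≡16; β=5, v≡2 (mod 23); (16|23)=+1, (2|23)=+1; sign (−1)^1·+1^5·+1^7 = -1.
(a,b)_31: α=4, u≡12; β=2, v≡11 (mod 31); (12|31)=-1, (11|31)=-1; sign (−1)^0·-1^2·-1^4 = +1.
(a,b)_7: α=0, u≡4; β=1, v≡3 (mod 7); (4|7)=+1, (3|7)=-1; sign (−1)^0·+1^1·-1^0 = +1.
(a,b)_43: α=-4, u≡28; β=-2, v≡12 (mod 43); (28|43)=-1, (12|43)=-1; sign (−1)^0·-1^-2·-1^-4 = +1.
(a,b)_17: α=-3, u≡6; β=-1, v≡4 (mod 17); (6|17)=-1, (4|17)=+1; sign (−1)^0·-1^-1·+1^-3 = -1.
(a,b)_3: α=-5, u≡1; β=-3, v≡1 (mod 3); (1|3)=+1, (1|3)=+1; sign (−1)^1·+1^-3·+1^-5 = -1.
(a,b)_19: α=17, u≡16; β=10, v≡4 (mod 19); (16|19)=+1, (4|19)=+1; sign (−1)^0·+1^10·+1^17 = +1.
(a,b)_11: α=1, u≡8; β=1, v≡10 (mod 11); (8|11)=-1, (10|11)=-1; sign (−1)^1·-1^1·-1^1 = -1.
(a,b)_2: α=-16, β=-10; u≡3, v≡7 (mod 8); ε(u)ε(v)=1·1, αω(v)=-16·0, βω(u)=-10·1; sum ≡ 1  ⇒  -1.
Ram(-245157, -90321) = {2, 3, 11, 17, 23, ∞}; no ℚ_2-point on the conic.

[2, 3, 11, 17, 23, inf]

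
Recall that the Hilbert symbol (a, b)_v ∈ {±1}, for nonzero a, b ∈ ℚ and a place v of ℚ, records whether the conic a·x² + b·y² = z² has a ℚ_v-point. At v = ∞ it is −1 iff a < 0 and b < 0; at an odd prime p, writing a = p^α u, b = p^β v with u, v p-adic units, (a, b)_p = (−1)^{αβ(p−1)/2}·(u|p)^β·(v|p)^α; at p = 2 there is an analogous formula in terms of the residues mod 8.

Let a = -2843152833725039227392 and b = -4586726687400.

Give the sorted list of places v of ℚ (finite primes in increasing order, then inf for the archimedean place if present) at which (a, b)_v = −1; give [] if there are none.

Mod squares: a ≡ -9282, b ≡ -11594. Check v ∈ {∞, 2, 3, 5, 7, 11, 13, 17, 31}.
v=2: v_2(a)=9, v_2(b)=3; units ≡ 7, 3 (mod 8); ε·ε+αω+βω = 1·1+9·1+3·0 ≡ 0  ⇒  (a,b)_2 = +1.
v=3: a=3^7·(≡2), b=3^4·(≡1) mod 3; (2|3)=-1, (1|3)=+1; (−1)^{7·4·1}·(-1)^4·(+1)^7 = +1.
v=∞: -9282 < 0 and -11594 < 0  ⇒  (a,b)_∞ = -1.
v=7: a=7^1·(≡4), b=7^0·(≡3) mod 7; (4|7)=+1, (3|7)=-1; (−1)^{1·0·3}·(+1)^0·(-1)^1 = -1.
v=5: a=5^0·(≡3), b=5^2·(≡4) mod 5; (3|5)=-1, (4|5)=+1; (−1)^{0·2·2}·(-1)^2·(+1)^0 = +1.
v=11: a=11^2·(≡7), b=11^1·(≡8) mod 11; (7|11)=-1, (8|11)=-1; (−1)^{2·1·5}·(-1)^1·(-1)^2 = -1.
v=31: a=31^2·(≡5), b=31^1·(≡22) mod 31; (5|31)=+1, (22|31)=-1; (−1)^{2·1·15}·(+1)^1·(-1)^2 = +1.
v=17: a=17^5·(≡13), b=17^3·(≡16) mod 17; (13|17)=+1, (16|17)=+1; (−1)^{5·3·8}·(+1)^3·(+1)^5 = +1.
v=13: a=13^3·(≡1), b=13^2·(≡6) mod 13; (1|13)=+1, (6|13)=-1; (−1)^{3·2·6}·(+1)^2·(-1)^3 = -1.
(-9282, -11594 / ℚ) ramifies at {7, 11, 13, ∞}: a division algebra.

[7, 11, 13, inf]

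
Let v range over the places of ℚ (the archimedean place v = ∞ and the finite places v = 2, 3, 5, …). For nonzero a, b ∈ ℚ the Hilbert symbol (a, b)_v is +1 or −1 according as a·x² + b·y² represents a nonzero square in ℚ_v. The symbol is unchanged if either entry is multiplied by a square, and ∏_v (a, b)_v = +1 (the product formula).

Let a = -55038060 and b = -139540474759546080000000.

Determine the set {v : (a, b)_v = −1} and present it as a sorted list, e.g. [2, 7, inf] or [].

[2, 5, 19, inf]

(a, b) ≡ (-35, -6270) mod (ℚ^×)²; places V = {2, 3, 5, 7, 11, 19, ∞}.
(a,b)_5: α=1, u≡3; β=7, v≡1 (mod 5); (3|5)=-1, (1|5)=+1; sign (−1)^0·-1^7·+1^1 = -1.
(a,b)_7: α=1, u≡2; β=0, v≡4 (mod 7); (2|7)=+1, (4|7)=+1; sign (−1)^0·+1^0·+1^1 = +1.
(a,b)_19: α=2, u≡15; β=5, v≡3 (mod 19); (15|19)=-1, (3|19)=-1; sign (−1)^0·-1^5·-1^2 = -1.
(a,b)_∞: sgn(-35)=−, sgn(-6270)=−, so -1.
(a,b)_11: α=2, u≡1; β=5, v≡10 (mod 11); (1|11)=+1, (10|11)=-1; sign (−1)^0·+1^5·-1^2 = +1.
(a,b)_3: α=2, u≡1; β=7, v≡1 (mod 3); (1|3)=+1, (1|3)=+1; sign (−1)^0·+1^7·+1^2 = +1.
(a,b)_2: α=2, β=11; u≡5, v≡1 (mod 8); ε(u)ε(v)=0·0, αω(v)=2·0, βω(u)=11·1; sum ≡ 1  ⇒  -1.
(-35, -6270 / ℚ) ramifies at {2, 5, 19, ∞}: a division algebra.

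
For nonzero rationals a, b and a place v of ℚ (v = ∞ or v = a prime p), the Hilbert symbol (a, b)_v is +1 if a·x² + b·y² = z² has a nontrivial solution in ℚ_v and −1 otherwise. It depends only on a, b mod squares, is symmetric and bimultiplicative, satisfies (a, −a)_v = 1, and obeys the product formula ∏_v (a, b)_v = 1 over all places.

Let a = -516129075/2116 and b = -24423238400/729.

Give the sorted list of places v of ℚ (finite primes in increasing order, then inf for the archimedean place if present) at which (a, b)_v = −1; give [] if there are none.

Mod squares: a ≡ -2387, b ≡ -11. Check v ∈ {∞, 2, 3, 5, 7, 11, 19, 23, 31}.
v=31: a=31^3·(≡16), b=31^2·(≡9) mod 31; (16|31)=+1, (9|31)=+1; (−1)^{3·2·15}·(+1)^2·(+1)^3 = +1.
v=19: a=19^0·(≡5), b=19^2·(≡3) mod 19; (5|19)=+1, (3|19)=-1; (−1)^{0·2·9}·(+1)^2·(-1)^0 = +1.
v=3: a=3^2·(≡1), b=3^-6·(≡1) mod 3; (1|3)=+1, (1|3)=+1; (−1)^{2·-6·1}·(+1)^-6·(+1)^2 = +1.
v=23: a=23^-2·(≡14), b=23^0·(≡8) mod 23; (14|23)=-1, (8|23)=+1; (−1)^{-2·0·11}·(-1)^0·(+1)^-2 = +1.
v=7: a=7^1·(≡2), b=7^0·(≡6) mod 7; (2|7)=+1, (6|7)=-1; (−1)^{1·0·3}·(+1)^0·(-1)^1 = -1.
v=11: a=11^1·(≡4), b=11^1·(≡2) mod 11; (4|11)=+1, (2|11)=-1; (−1)^{1·1·5}·(+1)^1·(-1)^1 = +1.
v=2: v_2(a)=-2, v_2(b)=8; units ≡ 5, 5 (mod 8); ε·ε+αω+βω = 0·0+-2·1+8·1 ≡ 0  ⇒  (a,b)_2 = +1.
v=5: a=5^2·(≡2), b=5^2·(≡1) mod 5; (2|5)=-1, (1|5)=+1; (−1)^{2·2·2}·(-1)^2·(+1)^2 = +1.
v=∞: -2387 < 0 and -11 < 0  ⇒  (a,b)_∞ = -1.
Ram(-2387, -11) = {7, ∞}; no ℚ_7-point on the conic.

[7, inf]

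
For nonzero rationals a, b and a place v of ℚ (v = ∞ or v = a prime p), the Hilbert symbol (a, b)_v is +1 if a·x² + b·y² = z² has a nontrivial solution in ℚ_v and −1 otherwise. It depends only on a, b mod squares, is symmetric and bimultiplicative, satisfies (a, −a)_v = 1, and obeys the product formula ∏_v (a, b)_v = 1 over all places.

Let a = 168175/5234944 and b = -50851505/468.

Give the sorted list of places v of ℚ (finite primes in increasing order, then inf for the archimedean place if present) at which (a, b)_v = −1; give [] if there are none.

Mod squares: a ≡ 7, b ≡ -482885. Check v ∈ {∞, 2, 3, 5, 7, 11, 13, 17, 19, 23, 31, 37}.
v=7: a=7^1·(≡1), b=7^0·(≡5) mod 7; (1|7)=+1, (5|7)=-1; (−1)^{1·0·3}·(+1)^0·(-1)^1 = -1.
v=19: a=19^0·(≡9), b=19^1·(≡16) mod 19; (9|19)=+1, (16|19)=+1; (−1)^{0·1·9}·(+1)^1·(+1)^0 = +1.
v=∞: 7 > 0 and -482885 < 0  ⇒  (a,b)_∞ = +1.
v=23: a=23^0·(≡19), b=23^1·(≡4) mod 23; (19|23)=-1, (4|23)=+1; (−1)^{0·1·11}·(-1)^1·(+1)^0 = -1.
v=13: a=13^-2·(≡2), b=13^-1·(≡1) mod 13; (2|13)=-1, (1|13)=+1; (−1)^{-2·-1·6}·(-1)^-1·(+1)^-2 = -1.
v=3: a=3^0·(≡1), b=3^-2·(≡1) mod 3; (1|3)=+1, (1|3)=+1; (−1)^{0·-2·1}·(+1)^-2·(+1)^0 = +1.
v=2: v_2(a)=-8, v_2(b)=-2; units ≡ 7, 3 (mod 8); ε·ε+αω+βω = 1·1+-8·1+-2·0 ≡ 1  ⇒  (a,b)_2 = -1.
v=37: a=37^0·(≡27), b=37^2·(≡14) mod 37; (27|37)=+1, (14|37)=-1; (−1)^{0·2·18}·(+1)^2·(-1)^0 = +1.
v=11: a=11^-2·(≡7), b=11^0·(≡9) mod 11; (7|11)=-1, (9|11)=+1; (−1)^{-2·0·5}·(-1)^0·(+1)^-2 = +1.
v=17: a=17^0·(≡3), b=17^1·(≡8) mod 17; (3|17)=-1, (8|17)=+1; (−1)^{0·1·8}·(-1)^1·(+1)^0 = -1.
v=5: a=5^2·(≡3), b=5^1·(≡3) mod 5; (3|5)=-1, (3|5)=-1; (−1)^{2·1·2}·(-1)^1·(-1)^2 = -1.
v=31: a=31^2·(≡4), b=31^0·(≡9) mod 31; (4|31)=+1, (9|31)=+1; (−1)^{2·0·15}·(+1)^0·(+1)^2 = +1.
|Ram(7, -482885)| = 6, even; anisotropic at {2, 5, 7, 13, 17, 23}.

[2, 5, 7, 13, 17, 23]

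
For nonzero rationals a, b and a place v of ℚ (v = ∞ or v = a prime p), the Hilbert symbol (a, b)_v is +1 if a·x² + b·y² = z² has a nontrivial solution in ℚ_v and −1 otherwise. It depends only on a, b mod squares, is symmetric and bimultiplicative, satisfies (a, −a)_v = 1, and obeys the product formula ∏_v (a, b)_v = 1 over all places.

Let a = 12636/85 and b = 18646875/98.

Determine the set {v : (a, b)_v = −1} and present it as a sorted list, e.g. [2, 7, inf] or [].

[5, 13]

(a, b) ≡ (3315, 6630) mod (ℚ^×)²; places V = {2, 3, 5, 7, 13, 17, ∞}.
(a,b)_3: α=5, u≡1; β=3, v≡2 (mod 3); (1|3)=+1, (2|3)=-1; sign (−1)^1·+1^3·-1^5 = +1.
(a,b)_5: α=-1, u≡3; β=5, v≡4 (mod 5); (3|5)=-1, (4|5)=+1; sign (−1)^0·-1^5·+1^-1 = -1.
(a,b)_∞: sgn(3315)=+, sgn(6630)=+, so +1.
(a,b)_17: α=-1, u≡1; β=1, v≡4 (mod 17); (1|17)=+1, (4|17)=+1; sign (−1)^0·+1^1·+1^-1 = +1.
(a,b)_2: α=2, β=-1; u≡3, v≡3 (mod 8); ε(u)ε(v)=1·1, αω(v)=2·1, βω(u)=-1·1; sum ≡ 0  ⇒  +1.
(a,b)_13: α=1, u≡7; β=1, v≡1 (mod 13); (7|13)=-1, (1|13)=+1; sign (−1)^0·-1^1·+1^1 = -1.
(a,b)_7: α=0, u≡1; β=-2, v≡1 (mod 7); (1|7)=+1, (1|7)=+1; sign (−1)^0·+1^-2·+1^0 = +1.
Ram(3315, 6630) = {5, 13}; no ℚ_5-point on the conic.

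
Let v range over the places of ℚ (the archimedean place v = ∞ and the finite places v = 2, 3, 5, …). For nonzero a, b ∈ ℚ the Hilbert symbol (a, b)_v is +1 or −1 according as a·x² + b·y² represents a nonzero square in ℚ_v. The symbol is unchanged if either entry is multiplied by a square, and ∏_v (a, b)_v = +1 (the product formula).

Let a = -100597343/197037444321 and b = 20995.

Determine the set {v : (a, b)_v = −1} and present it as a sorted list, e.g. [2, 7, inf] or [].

[5, 13, 19, 47]

Mod squares: a ≡ -47, b ≡ 20995. Check v ∈ {∞, 2, 3, 5, 7, 11, 13, 17, 19, 31, 37, 43, 47}.
v=11: a=11^2·(≡10), b=11^0·(≡7) mod 11; (10|11)=-1, (7|11)=-1; (−1)^{2·0·5}·(-1)^0·(-1)^2 = +1.
v=17: a=17^0·(≡1), b=17^1·(≡11) mod 17; (1|17)=+1, (11|17)=-1; (−1)^{0·1·8}·(+1)^1·(-1)^0 = +1.
v=5: a=5^0·(≡2), b=5^1·(≡4) mod 5; (2|5)=-1, (4|5)=+1; (−1)^{0·1·2}·(-1)^1·(+1)^0 = -1.
v=3: a=3^-4·(≡1), b=3^0·(≡1) mod 3; (1|3)=+1, (1|3)=+1; (−1)^{-4·0·1}·(+1)^0·(+1)^-4 = +1.
v=43: a=43^-2·(≡33), b=43^0·(≡11) mod 43; (33|43)=-1, (11|43)=+1; (−1)^{-2·0·21}·(-1)^0·(+1)^-2 = +1.
v=∞: -47 < 0 and 20995 > 0  ⇒  (a,b)_∞ = +1.
v=13: a=13^0·(≡8), b=13^1·(≡3) mod 13; (8|13)=-1, (3|13)=+1; (−1)^{0·1·6}·(-1)^1·(+1)^0 = -1.
v=47: a=47^1·(≡45), b=47^0·(≡33) mod 47; (45|47)=-1, (33|47)=-1; (−1)^{1·0·23}·(-1)^0·(-1)^1 = -1.
v=31: a=31^-2·(≡29), b=31^0·(≡8) mod 31; (29|31)=-1, (8|31)=+1; (−1)^{-2·0·15}·(-1)^0·(+1)^-2 = +1.
v=37: a=37^-2·(≡10), b=37^0·(≡16) mod 37; (10|37)=+1, (16|37)=+1; (−1)^{-2·0·18}·(+1)^0·(+1)^-2 = +1.
v=19: a=19^2·(≡15), b=19^1·(≡3) mod 19; (15|19)=-1, (3|19)=-1; (−1)^{2·1·9}·(-1)^1·(-1)^2 = -1.
v=7: a=7^2·(≡4), b=7^0·(≡2) mod 7; (4|7)=+1, (2|7)=+1; (−1)^{2·0·3}·(+1)^0·(+1)^2 = +1.
v=2: v_2(a)=0, v_2(b)=0; units ≡ 1, 3 (mod 8); ε·ε+αω+βω = 0·1+0·1+0·0 ≡ 0  ⇒  (a,b)_2 = +1.
Ram(-47, 20995) = {5, 13, 19, 47}; no ℚ_5-point on the conic.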